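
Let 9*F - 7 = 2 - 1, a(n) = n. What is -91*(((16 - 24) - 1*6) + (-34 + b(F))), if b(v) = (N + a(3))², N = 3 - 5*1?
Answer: 4277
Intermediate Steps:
N = -2 (N = 3 - 5 = -2)
F = 8/9 (F = 7/9 + (2 - 1)/9 = 7/9 + (⅑)*1 = 7/9 + ⅑ = 8/9 ≈ 0.88889)
b(v) = 1 (b(v) = (-2 + 3)² = 1² = 1)
-91*(((16 - 24) - 1*6) + (-34 + b(F))) = -91*(((16 - 24) - 1*6) + (-34 + 1)) = -91*((-8 - 6) - 33) = -91*(-14 - 33) = -91*(-47) = 4277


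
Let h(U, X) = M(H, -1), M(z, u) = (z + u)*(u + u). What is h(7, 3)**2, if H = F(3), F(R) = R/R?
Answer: 0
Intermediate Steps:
F(R) = 1
H = 1
M(z, u) = 2*u*(u + z) (M(z, u) = (u + z)*(2*u) = 2*u*(u + z))
h(U, X) = 0 (h(U, X) = 2*(-1)*(-1 + 1) = 2*(-1)*0 = 0)
h(7, 3)**2 = 0**2 = 0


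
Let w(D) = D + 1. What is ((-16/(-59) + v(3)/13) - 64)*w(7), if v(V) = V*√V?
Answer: -30080/59 + 24*√3/13 ≈ -506.63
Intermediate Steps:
v(V) = V^(3/2)
w(D) = 1 + D
((-16/(-59) + v(3)/13) - 64)*w(7) = ((-16/(-59) + 3^(3/2)/13) - 64)*(1 + 7) = ((-16*(-1/59) + (3*√3)*(1/13)) - 64)*8 = ((16/59 + 3*√3/13) - 64)*8 = (-3760/59 + 3*√3/13)*8 = -30080/59 + 24*√3/13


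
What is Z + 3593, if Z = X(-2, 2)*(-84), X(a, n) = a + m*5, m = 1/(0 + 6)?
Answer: 3691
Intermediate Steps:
m = ⅙ (m = 1/6 = ⅙ ≈ 0.16667)
X(a, n) = ⅚ + a (X(a, n) = a + (⅙)*5 = a + ⅚ = ⅚ + a)
Z = 98 (Z = (⅚ - 2)*(-84) = -7/6*(-84) = 98)
Z + 3593 = 98 + 3593 = 3691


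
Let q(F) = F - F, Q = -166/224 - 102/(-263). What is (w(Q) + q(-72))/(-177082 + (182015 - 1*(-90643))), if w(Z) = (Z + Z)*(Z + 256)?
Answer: -78353094055/41463541869568 ≈ -0.0018897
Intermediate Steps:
Q = -10405/29456 (Q = -166*1/224 - 102*(-1/263) = -83/112 + 102/263 = -10405/29456 ≈ -0.35324)
w(Z) = 2*Z*(256 + Z) (w(Z) = (2*Z)*(256 + Z) = 2*Z*(256 + Z))
q(F) = 0
(w(Q) + q(-72))/(-177082 + (182015 - 1*(-90643))) = (2*(-10405/29456)*(256 - 10405/29456) + 0)/(-177082 + (182015 - 1*(-90643))) = (2*(-10405/29456)*(7530331/29456) + 0)/(-177082 + (182015 + 90643)) = (-78353094055/433827968 + 0)/(-177082 + 272658) = -78353094055/433827968/95576 = -78353094055/433827968*1/95576 = -78353094055/41463541869568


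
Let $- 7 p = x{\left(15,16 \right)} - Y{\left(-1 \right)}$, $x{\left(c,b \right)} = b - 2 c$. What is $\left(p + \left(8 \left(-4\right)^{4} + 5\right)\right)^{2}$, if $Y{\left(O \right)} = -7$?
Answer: $4218916$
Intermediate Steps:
$p = 1$ ($p = - \frac{\left(16 - 30\right) - -7}{7} = - \frac{\left(16 - 30\right) + 7}{7} = - \frac{-14 + 7}{7} = \left(- \frac{1}{7}\right) \left(-7\right) = 1$)
$\left(p + \left(8 \left(-4\right)^{4} + 5\right)\right)^{2} = \left(1 + \left(8 \left(-4\right)^{4} + 5\right)\right)^{2} = \left(1 + \left(8 \cdot 256 + 5\right)\right)^{2} = \left(1 + \left(2048 + 5\right)\right)^{2} = \left(1 + 2053\right)^{2} = 2054^{2} = 4218916$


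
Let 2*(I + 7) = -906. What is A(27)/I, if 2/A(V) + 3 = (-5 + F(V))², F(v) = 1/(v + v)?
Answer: -1458/7315495 ≈ -0.00019930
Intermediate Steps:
I = -460 (I = -7 + (½)*(-906) = -7 - 453 = -460)
F(v) = 1/(2*v)
A(V) = 2/(-3 + (-5 + 1/(2*V))²)
A(27)/I = (8*27²/(1 - 20*27 + 88*27²))/(-460) = (8*729/(1 - 540 + 88*729))*(-1/460) = (8*729/(1 - 540 + 64152))*(-1/460) = (8*729/63613)*(-1/460) = (8*729*(1/63613))*(-1/460) = (5832/63613)*(-1/460) = -1458/7315495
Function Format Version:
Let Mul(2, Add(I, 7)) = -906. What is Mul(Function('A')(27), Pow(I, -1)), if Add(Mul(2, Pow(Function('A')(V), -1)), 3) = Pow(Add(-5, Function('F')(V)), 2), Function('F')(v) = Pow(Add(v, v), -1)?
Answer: Rational(-1458, 7315495) ≈ -0.00019930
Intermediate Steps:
I = -460 (I = Add(-7, Mul(Rational(1, 2), -906)) = Add(-7, -453) = -460)
Function('F')(v) = Mul(Rational(1, 2), Pow(v, -1)) (Function('F')(v) = Pow(Mul(2, v), -1) = Mul(Rational(1, 2), Pow(v, -1)))
Function('A')(V) = Mul(2, Pow(Add(-3, Pow(Add(-5, Mul(Rational(1, 2), Pow(V, -1))), 2)), -1))
Mul(Function('A')(27), Pow(I, -1)) = Mul(Mul(8, Pow(27, 2), Pow(Add(1, Mul(-20, 27), Mul(88, Pow(27, 2))), -1)), Pow(-460, -1)) = Mul(Mul(8, 729, Pow(Add(1, -540, Mul(88, 729)), -1)), Rational(-1, 460)) = Mul(Mul(8, 729, Pow(Add(1, -540, 64152), -1)), Rational(-1, 460)) = Mul(Mul(8, 729, Pow(63613, -1)), Rational(-1, 460)) = Mul(Mul(8, 729, Rational(1, 63613)), Rational(-1, 460)) = Mul(Rational(5832, 63613), Rational(-1, 460)) = Rational(-1458, 7315495)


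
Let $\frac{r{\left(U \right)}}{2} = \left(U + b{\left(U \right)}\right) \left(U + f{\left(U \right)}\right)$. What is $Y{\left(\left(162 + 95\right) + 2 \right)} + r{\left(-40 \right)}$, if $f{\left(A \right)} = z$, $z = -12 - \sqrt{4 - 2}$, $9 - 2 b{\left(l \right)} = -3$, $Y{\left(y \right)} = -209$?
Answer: $3327 + 68 \sqrt{2} \approx 3423.2$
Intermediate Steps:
$b{\left(l \right)} = 6$ ($b{\left(l \right)} = \frac{9}{2} - - \frac{3}{2} = \frac{9}{2} + \frac{3}{2} = 6$)
$z = -12 - \sqrt{2} \approx -13.414$
$f{\left(A \right)} = -12 - \sqrt{2}$
$r{\left(U \right)} = 2 \left(6 + U\right) \left(-12 + U - \sqrt{2}\right)$ ($r{\left(U \right)} = 2 \left(U + 6\right) \left(U - \left(12 + \sqrt{2}\right)\right) = 2 \left(6 + U\right) \left(-12 + U - \sqrt{2}\right)$)
$Y{\left(\left(162 + 95\right) + 2 \right)} + r{\left(-40 \right)} = -209 - \left(-336 - 3200 - 68 \sqrt{2}\right) = -209 + \left(-144 + 480 - 12 \sqrt{2} + 2 \cdot 1600 + 80 \sqrt{2}\right) = -209 + \left(-144 + 480 - 12 \sqrt{2} + 3200 + 80 \sqrt{2}\right) = -209 + \left(3536 + 68 \sqrt{2}\right) = 3327 + 68 \sqrt{2}$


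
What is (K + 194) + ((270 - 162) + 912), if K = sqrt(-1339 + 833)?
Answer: 1214 + I*sqrt(506) ≈ 1214.0 + 22.494*I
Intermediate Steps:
K = I*sqrt(506) (K = sqrt(-506) = I*sqrt(506) ≈ 22.494*I)
(K + 194) + ((270 - 162) + 912) = (I*sqrt(506) + 194) + ((270 - 162) + 912) = (194 + I*sqrt(506)) + (108 + 912) = (194 + I*sqrt(506)) + 1020 = 1214 + I*sqrt(506)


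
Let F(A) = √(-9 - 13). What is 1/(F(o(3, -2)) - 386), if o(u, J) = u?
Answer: -193/74509 - I*√22/149018 ≈ -0.0025903 - 3.1476e-5*I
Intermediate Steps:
F(A) = I*√22 (F(A) = √(-22) = I*√22)
1/(F(o(3, -2)) - 386) = 1/(I*√22 - 386) = 1/(-386 + I*√22)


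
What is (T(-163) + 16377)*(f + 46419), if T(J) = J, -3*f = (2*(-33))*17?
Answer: 758701702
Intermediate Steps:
f = 374 (f = -2*(-33)*17/3 = -(-22)*17 = -⅓*(-1122) = 374)
(T(-163) + 16377)*(f + 46419) = (-163 + 16377)*(374 + 46419) = 16214*46793 = 758701702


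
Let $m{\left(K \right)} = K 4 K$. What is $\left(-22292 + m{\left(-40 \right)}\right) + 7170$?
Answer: $-8722$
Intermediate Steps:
$m{\left(K \right)} = 4 K^{2}$ ($m{\left(K \right)} = 4 K K = 4 K^{2}$)
$\left(-22292 + m{\left(-40 \right)}\right) + 7170 = \left(-22292 + 4 \left(-40\right)^{2}\right) + 7170 = \left(-22292 + 4 \cdot 1600\right) + 7170 = \left(-22292 + 6400\right) + 7170 = -15892 + 7170 = -8722$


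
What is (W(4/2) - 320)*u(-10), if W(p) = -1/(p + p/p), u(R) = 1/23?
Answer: -961/69 ≈ -13.928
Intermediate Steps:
u(R) = 1/23
W(p) = -1/(1 + p) (W(p) = -1/(p + 1) = -1/(1 + p))
(W(4/2) - 320)*u(-10) = (-1/(1 + 4/2) - 320)*(1/23) = (-1/(1 + 4*(1/2)) - 320)*(1/23) = (-1/(1 + 2) - 320)*(1/23) = (-1/3 - 320)*(1/23) = -961/3*1/23 = -961/69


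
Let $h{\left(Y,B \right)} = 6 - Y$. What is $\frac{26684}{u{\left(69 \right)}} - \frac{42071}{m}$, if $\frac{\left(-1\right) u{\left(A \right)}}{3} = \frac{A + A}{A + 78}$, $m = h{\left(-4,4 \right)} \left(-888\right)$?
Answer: $- \frac{1934156047}{204240} \approx -9470.0$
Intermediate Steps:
$m = -8880$ ($m = \left(6 - -4\right) \left(-888\right) = \left(6 + 4\right) \left(-888\right) = 10 \left(-888\right) = -8880$)
$u{\left(A \right)} = - \frac{6 A}{78 + A}$ ($u{\left(A \right)} = - 3 \frac{A + A}{A + 78} = - 3 \frac{2 A}{78 + A} = - \frac{6 A}{78 + A}$)
$\frac{26684}{u{\left(69 \right)}} - \frac{42071}{m} = \frac{26684}{\left(-6\right) 69 \frac{1}{78 + 69}} - \frac{42071}{-8880} = \frac{26684}{\left(-6\right) 69 \cdot \frac{1}{147}} - - \frac{42071}{8880} = \frac{26684}{\left(-6\right) 69 \cdot \frac{1}{147}} + \frac{42071}{8880} = \frac{26684}{- \frac{138}{49}} + \frac{42071}{8880} = 26684 \left(- \frac{49}{138}\right) + \frac{42071}{8880} = - \frac{653758}{69} + \frac{42071}{8880} = - \frac{1934156047}{204240}$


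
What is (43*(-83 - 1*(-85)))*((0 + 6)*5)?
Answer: 2580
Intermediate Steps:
(43*(-83 - 1*(-85)))*((0 + 6)*5) = (43*(-83 + 85))*(6*5) = (43*2)*30 = 86*30 = 2580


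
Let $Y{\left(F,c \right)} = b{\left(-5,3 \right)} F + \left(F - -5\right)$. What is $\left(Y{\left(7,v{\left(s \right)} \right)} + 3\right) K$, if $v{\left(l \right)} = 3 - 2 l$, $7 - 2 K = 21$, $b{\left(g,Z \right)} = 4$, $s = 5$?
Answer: $-301$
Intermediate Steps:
$K = -7$ ($K = \frac{7}{2} - \frac{21}{2} = -7$)
$Y{\left(F,c \right)} = 5 + 5 F$ ($Y{\left(F,c \right)} = 4 F + \left(F - -5\right) = 4 F + \left(F + 5\right) = 4 F + \left(5 + F\right) = 5 + 5 F$)
$\left(Y{\left(7,v{\left(s \right)} \right)} + 3\right) K = \left(\left(5 + 5 \cdot 7\right) + 3\right) \left(-7\right) = \left(\left(5 + 35\right) + 3\right) \left(-7\right) = \left(40 + 3\right) \left(-7\right) = 43 \left(-7\right) = -301$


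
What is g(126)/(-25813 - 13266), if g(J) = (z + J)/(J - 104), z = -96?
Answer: -15/429869 ≈ -3.4894e-5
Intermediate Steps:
g(J) = (-96 + J)/(-104 + J) (g(J) = (-96 + J)/(J - 104) = (-96 + J)/(-104 + J))
g(126)/(-25813 - 13266) = ((-96 + 126)/(-104 + 126))/(-25813 - 13266) = (30/22)/(-39079) = ((1/22)*30)*(-1/39079) = (15/11)*(-1/39079) = -15/429869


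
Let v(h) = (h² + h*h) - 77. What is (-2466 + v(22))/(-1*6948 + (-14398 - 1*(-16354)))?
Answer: 525/1664 ≈ 0.31551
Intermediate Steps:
v(h) = -77 + 2*h² (v(h) = (h² + h²) - 77 = 2*h² - 77 = -77 + 2*h²)
(-2466 + v(22))/(-1*6948 + (-14398 - 1*(-16354))) = (-2466 + (-77 + 2*22²))/(-1*6948 + (-14398 - 1*(-16354))) = (-2466 + (-77 + 2*484))/(-6948 + (-14398 + 16354)) = (-2466 + (-77 + 968))/(-6948 + 1956) = (-2466 + 891)/(-4992) = -1575*(-1/4992) = 525/1664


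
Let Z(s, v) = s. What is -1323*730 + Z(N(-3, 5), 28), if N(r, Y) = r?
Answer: -965793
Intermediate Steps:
-1323*730 + Z(N(-3, 5), 28) = -1323*730 - 3 = -965790 - 3 = -965793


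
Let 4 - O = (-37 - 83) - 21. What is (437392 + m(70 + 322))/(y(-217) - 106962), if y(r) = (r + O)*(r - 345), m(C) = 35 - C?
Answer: -437035/66498 ≈ -6.5722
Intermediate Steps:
O = 145 (O = 4 - ((-37 - 83) - 21) = 4 - (-120 - 21) = 4 - 1*(-141) = 4 + 141 = 145)
y(r) = (-345 + r)*(145 + r) (y(r) = (r + 145)*(r - 345) = (145 + r)*(-345 + r) = (-345 + r)*(145 + r))
(437392 + m(70 + 322))/(y(-217) - 106962) = (437392 + (35 - (70 + 322)))/((-50025 + (-217)² - 200*(-217)) - 106962) = (437392 + (35 - 1*392))/((-50025 + 47089 + 43400) - 106962) = (437392 + (35 - 392))/(40464 - 106962) = (437392 - 357)/(-66498) = 437035*(-1/66498) = -437035/66498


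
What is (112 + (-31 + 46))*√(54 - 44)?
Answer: 127*√10 ≈ 401.61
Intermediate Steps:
(112 + (-31 + 46))*√(54 - 44) = (112 + 15)*√10 = 127*√10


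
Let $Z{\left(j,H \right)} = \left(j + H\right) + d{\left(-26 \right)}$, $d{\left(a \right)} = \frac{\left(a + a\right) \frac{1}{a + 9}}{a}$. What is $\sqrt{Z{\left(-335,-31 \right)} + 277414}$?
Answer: $\frac{\sqrt{80066838}}{17} \approx 526.35$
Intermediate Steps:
$d{\left(a \right)} = \frac{2}{9 + a}$ ($d{\left(a \right)} = \frac{2 a \frac{1}{9 + a}}{a} = \frac{2}{9 + a}$)
$Z{\left(j,H \right)} = - \frac{2}{17} + H + j$ ($Z{\left(j,H \right)} = \left(j + H\right) + \frac{2}{9 - 26} = \left(H + j\right) + \frac{2}{-17} = \left(H + j\right) + 2 \left(- \frac{1}{17}\right) = \left(H + j\right) - \frac{2}{17} = - \frac{2}{17} + H + j$)
$\sqrt{Z{\left(-335,-31 \right)} + 277414} = \sqrt{\left(- \frac{2}{17} - 31 - 335\right) + 277414} = \sqrt{- \frac{6224}{17} + 277414} = \sqrt{\frac{4709814}{17}} = \frac{\sqrt{80066838}}{17}$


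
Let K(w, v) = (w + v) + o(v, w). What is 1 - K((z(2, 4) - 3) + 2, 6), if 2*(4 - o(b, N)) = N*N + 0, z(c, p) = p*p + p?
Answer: 305/2 ≈ 152.50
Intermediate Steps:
z(c, p) = p + p² (z(c, p) = p² + p = p + p²)
o(b, N) = 4 - N²/2 (o(b, N) = 4 - (N*N + 0)/2 = 4 - (N² + 0)/2 = 4 - N²/2)
K(w, v) = 4 + v + w - w²/2 (K(w, v) = (w + v) + (4 - w²/2) = (v + w) + (4 - w²/2) = 4 + v + w - w²/2)
1 - K((z(2, 4) - 3) + 2, 6) = 1 - (4 + 6 + ((4*(1 + 4) - 3) + 2) - ((4*(1 + 4) - 3) + 2)²/2) = 1 - (4 + 6 + ((4*5 - 3) + 2) - ((4*5 - 3) + 2)²/2) = 1 - (4 + 6 + ((20 - 3) + 2) - ((20 - 3) + 2)²/2) = 1 - (4 + 6 + (17 + 2) - (17 + 2)²/2) = 1 - (4 + 6 + 19 - ½*19²) = 1 - (4 + 6 + 19 - ½*361) = 1 - (4 + 6 + 19 - 361/2) = 1 - 1*(-303/2) = 1 + 303/2 = 305/2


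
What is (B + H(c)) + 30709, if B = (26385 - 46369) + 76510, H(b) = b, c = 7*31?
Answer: 87452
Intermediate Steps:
c = 217
B = 56526 (B = -19984 + 76510 = 56526)
(B + H(c)) + 30709 = (56526 + 217) + 30709 = 56743 + 30709 = 87452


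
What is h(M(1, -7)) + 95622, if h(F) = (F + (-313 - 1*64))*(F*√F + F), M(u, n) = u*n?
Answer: 98310 + 2688*I*√7 ≈ 98310.0 + 7111.8*I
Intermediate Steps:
M(u, n) = n*u
h(F) = (-377 + F)*(F + F^(3/2)) (h(F) = (F + (-313 - 64))*(F^(3/2) + F) = (F - 377)*(F + F^(3/2)) = (-377 + F)*(F + F^(3/2)))
h(M(1, -7)) + 95622 = ((-7*1)² + (-7*1)^(5/2) - (-2639) - 377*(-7*I*√7)) + 95622 = ((-7)² + (-7)^(5/2) - 377*(-7) - (-2639)*I*√7) + 95622 = (49 + 49*I*√7 + 2639 - (-2639)*I*√7) + 95622 = (49 + 49*I*√7 + 2639 + 2639*I*√7) + 95622 = (2688 + 2688*I*√7) + 95622 = 98310 + 2688*I*√7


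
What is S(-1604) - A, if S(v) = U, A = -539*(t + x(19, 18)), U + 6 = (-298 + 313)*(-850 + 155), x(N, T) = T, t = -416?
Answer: -224953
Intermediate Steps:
U = -10431 (U = -6 + (-298 + 313)*(-850 + 155) = -6 + 15*(-695) = -6 - 10425 = -10431)
A = 214522 (A = -539*(-416 + 18) = -539*(-398) = 214522)
S(v) = -10431
S(-1604) - A = -10431 - 1*214522 = -10431 - 214522 = -224953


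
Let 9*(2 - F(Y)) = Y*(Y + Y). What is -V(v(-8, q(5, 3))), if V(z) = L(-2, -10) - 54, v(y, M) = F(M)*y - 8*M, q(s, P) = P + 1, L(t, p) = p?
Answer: 64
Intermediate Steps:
F(Y) = 2 - 2*Y²/9 (F(Y) = 2 - Y*(Y + Y)/9 = 2 - Y*2*Y/9 = 2 - 2*Y²/9)
q(s, P) = 1 + P
v(y, M) = -8*M + y*(2 - 2*M²/9) (v(y, M) = (2 - 2*M²/9)*y - 8*M = y*(2 - 2*M²/9) - 8*M = -8*M + y*(2 - 2*M²/9))
V(z) = -64 (V(z) = -10 - 54 = -64)
-V(v(-8, q(5, 3))) = -1*(-64) = 64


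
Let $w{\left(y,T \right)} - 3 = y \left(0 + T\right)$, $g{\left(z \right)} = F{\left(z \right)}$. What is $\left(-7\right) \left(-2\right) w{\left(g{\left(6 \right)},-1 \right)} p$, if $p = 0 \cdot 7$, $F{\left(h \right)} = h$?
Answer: $0$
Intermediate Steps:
$g{\left(z \right)} = z$
$w{\left(y,T \right)} = 3 + T y$ ($w{\left(y,T \right)} = 3 + y \left(0 + T\right) = 3 + y T = 3 + T y$)
$p = 0$
$\left(-7\right) \left(-2\right) w{\left(g{\left(6 \right)},-1 \right)} p = \left(-7\right) \left(-2\right) \left(3 - 6\right) 0 = 14 \left(3 - 6\right) 0 = 14 \left(-3\right) 0 = \left(-42\right) 0 = 0$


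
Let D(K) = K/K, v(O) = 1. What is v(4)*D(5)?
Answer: 1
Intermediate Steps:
D(K) = 1
v(4)*D(5) = 1*1 = 1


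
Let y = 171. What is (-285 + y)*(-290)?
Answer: 33060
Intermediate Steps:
(-285 + y)*(-290) = (-285 + 171)*(-290) = -114*(-290) = 33060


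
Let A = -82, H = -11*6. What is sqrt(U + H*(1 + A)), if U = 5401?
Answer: sqrt(10747) ≈ 103.67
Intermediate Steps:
H = -66
sqrt(U + H*(1 + A)) = sqrt(5401 - 66*(1 - 82)) = sqrt(5401 - 66*(-81)) = sqrt(5401 + 5346) = sqrt(10747)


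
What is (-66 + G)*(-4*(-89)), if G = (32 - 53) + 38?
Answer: -17444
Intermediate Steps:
G = 17 (G = -21 + 38 = 17)
(-66 + G)*(-4*(-89)) = (-66 + 17)*(-4*(-89)) = -49*356 = -17444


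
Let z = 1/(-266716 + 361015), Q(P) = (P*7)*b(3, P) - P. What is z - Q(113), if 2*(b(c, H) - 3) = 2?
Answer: -287706248/94299 ≈ -3051.0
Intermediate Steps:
b(c, H) = 4 (b(c, H) = 3 + (½)*2 = 3 + 1 = 4)
Q(P) = 27*P (Q(P) = (P*7)*4 - P = (7*P)*4 - P = 28*P - P = 27*P)
z = 1/94299 ≈ 1.0605e-5
z - Q(113) = 1/94299 - 27*113 = 1/94299 - 1*3051 = 1/94299 - 3051 = -287706248/94299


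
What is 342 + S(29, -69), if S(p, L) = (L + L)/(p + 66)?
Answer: 32352/95 ≈ 340.55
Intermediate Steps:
S(p, L) = 2*L/(66 + p) (S(p, L) = (2*L)/(66 + p) = 2*L/(66 + p))
342 + S(29, -69) = 342 + 2*(-69)/(66 + 29) = 342 + 2*(-69)/95 = 342 + 2*(-69)*(1/95) = 342 - 138/95 = 32352/95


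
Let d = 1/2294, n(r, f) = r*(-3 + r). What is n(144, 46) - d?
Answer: 46577375/2294 ≈ 20304.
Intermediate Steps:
d = 1/2294 ≈ 0.00043592
n(144, 46) - d = 144*(-3 + 144) - 1*1/2294 = 144*141 - 1/2294 = 20304 - 1/2294 = 46577375/2294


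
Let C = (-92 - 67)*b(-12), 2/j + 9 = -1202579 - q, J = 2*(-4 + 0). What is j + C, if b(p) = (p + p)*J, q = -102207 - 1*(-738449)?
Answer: -28067901121/919415 ≈ -30528.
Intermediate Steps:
q = 636242 (q = -102207 + 738449 = 636242)
J = -8 (J = 2*(-4) = -8)
j = -1/919415 (j = 2/(-9 + (-1202579 - 1*636242)) = 2/(-9 + (-1202579 - 636242)) = 2/(-9 - 1838821) = 2/(-1838830) = 2*(-1/1838830) = -1/919415 ≈ -1.0876e-6)
b(p) = -16*p (b(p) = (p + p)*(-8) = (2*p)*(-8) = -16*p)
C = -30528 (C = (-92 - 67)*(-16*(-12)) = -159*192 = -30528)
j + C = -1/919415 - 30528 = -28067901121/919415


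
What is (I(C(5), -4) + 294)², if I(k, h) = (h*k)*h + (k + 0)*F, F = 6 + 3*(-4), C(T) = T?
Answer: 118336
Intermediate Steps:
F = -6 (F = 6 - 12 = -6)
I(k, h) = -6*k + k*h² (I(k, h) = (h*k)*h + (k + 0)*(-6) = k*h² + k*(-6) = k*h² - 6*k = -6*k + k*h²)
(I(C(5), -4) + 294)² = (5*(-6 + (-4)²) + 294)² = (5*(-6 + 16) + 294)² = (5*10 + 294)² = (50 + 294)² = 344² = 118336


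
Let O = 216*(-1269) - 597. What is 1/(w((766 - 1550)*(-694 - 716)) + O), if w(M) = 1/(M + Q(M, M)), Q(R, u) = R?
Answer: -2210880/607330946879 ≈ -3.6403e-6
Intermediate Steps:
O = -274701 (O = -274104 - 597 = -274701)
w(M) = 1/(2*M) (w(M) = 1/(M + M) = 1/(2*M))
1/(w((766 - 1550)*(-694 - 716)) + O) = 1/(1/(2*(((766 - 1550)*(-694 - 716)))) - 274701) = 1/(1/(2*((-784*(-1410)))) - 274701) = 1/((½)/1105440 - 274701) = 1/((½)*(1/1105440) - 274701) = 1/(1/2210880 - 274701) = 1/(-607330946879/2210880) = -2210880/607330946879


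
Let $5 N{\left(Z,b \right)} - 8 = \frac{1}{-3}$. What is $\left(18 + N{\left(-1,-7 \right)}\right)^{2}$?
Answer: $\frac{85849}{225} \approx 381.55$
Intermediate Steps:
$N{\left(Z,b \right)} = \frac{23}{15}$ ($N{\left(Z,b \right)} = \frac{8}{5} + \frac{1}{5 \left(-3\right)} = \frac{8}{5} + \frac{1}{5} \left(- \frac{1}{3}\right) = \frac{8}{5} - \frac{1}{15} = \frac{23}{15}$)
$\left(18 + N{\left(-1,-7 \right)}\right)^{2} = \left(18 + \frac{23}{15}\right)^{2} = \left(\frac{293}{15}\right)^{2} = \frac{85849}{225}$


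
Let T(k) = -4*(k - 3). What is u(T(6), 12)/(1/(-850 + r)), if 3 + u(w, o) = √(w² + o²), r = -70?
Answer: 2760 - 11040*√2 ≈ -12853.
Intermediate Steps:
T(k) = 12 - 4*k (T(k) = -4*(-3 + k) = 12 - 4*k)
u(w, o) = -3 + √(o² + w²) (u(w, o) = -3 + √(w² + o²) = -3 + √(o² + w²))
u(T(6), 12)/(1/(-850 + r)) = (-3 + √(12² + (12 - 4*6)²))/(1/(-850 - 70)) = (-3 + √(144 + (12 - 24)²))/(1/(-920)) = (-3 + √(144 + (-12)²))/(-1/920) = (-3 + √(144 + 144))*(-920) = (-3 + √288)*(-920) = (-3 + 12*√2)*(-920) = 2760 - 11040*√2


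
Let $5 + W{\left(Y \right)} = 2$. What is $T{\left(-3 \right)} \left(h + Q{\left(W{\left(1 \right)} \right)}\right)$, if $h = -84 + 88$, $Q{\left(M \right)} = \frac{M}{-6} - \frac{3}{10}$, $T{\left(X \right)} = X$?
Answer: $- \frac{63}{5} \approx -12.6$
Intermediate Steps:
$W{\left(Y \right)} = -3$ ($W{\left(Y \right)} = -5 + 2 = -3$)
$Q{\left(M \right)} = - \frac{3}{10} - \frac{M}{6}$ ($Q{\left(M \right)} = M \left(- \frac{1}{6}\right) - \frac{3}{10} = - \frac{M}{6} - \frac{3}{10} = - \frac{3}{10} - \frac{M}{6}$)
$h = 4$
$T{\left(-3 \right)} \left(h + Q{\left(W{\left(1 \right)} \right)}\right) = - 3 \left(4 - - \frac{1}{5}\right) = - 3 \left(4 + \left(- \frac{3}{10} + \frac{1}{2}\right)\right) = - 3 \left(4 + \frac{1}{5}\right) = \left(-3\right) \frac{21}{5} = - \frac{63}{5}$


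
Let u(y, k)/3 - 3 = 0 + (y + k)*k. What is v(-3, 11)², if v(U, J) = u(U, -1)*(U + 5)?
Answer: 1764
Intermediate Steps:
u(y, k) = 9 + 3*k*(k + y) (u(y, k) = 9 + 3*(0 + (y + k)*k) = 9 + 3*(0 + (k + y)*k) = 9 + 3*(0 + k*(k + y)) = 9 + 3*(k*(k + y)) = 9 + 3*k*(k + y))
v(U, J) = (5 + U)*(12 - 3*U) (v(U, J) = (9 + 3*(-1)² + 3*(-1)*U)*(U + 5) = (9 + 3*1 - 3*U)*(5 + U) = (9 + 3 - 3*U)*(5 + U) = (12 - 3*U)*(5 + U) = (5 + U)*(12 - 3*U))
v(-3, 11)² = (3*(4 - 1*(-3))*(5 - 3))² = (3*(4 + 3)*2)² = (3*7*2)² = 42² = 1764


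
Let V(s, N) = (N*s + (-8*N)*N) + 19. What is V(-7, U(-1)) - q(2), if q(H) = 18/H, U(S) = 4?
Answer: -146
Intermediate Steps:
V(s, N) = 19 - 8*N**2 + N*s (V(s, N) = (N*s - 8*N**2) + 19 = (-8*N**2 + N*s) + 19 = 19 - 8*N**2 + N*s)
V(-7, U(-1)) - q(2) = (19 - 8*4**2 + 4*(-7)) - 18/2 = (19 - 8*16 - 28) - 18/2 = (19 - 128 - 28) - 1*9 = -137 - 9 = -146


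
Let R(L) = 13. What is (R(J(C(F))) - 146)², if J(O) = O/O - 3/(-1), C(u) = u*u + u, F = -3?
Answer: 17689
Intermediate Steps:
C(u) = u + u² (C(u) = u² + u = u + u²)
J(O) = 4 (J(O) = 1 - 3*(-1) = 1 + 3 = 4)
(R(J(C(F))) - 146)² = (13 - 146)² = (-133)² = 17689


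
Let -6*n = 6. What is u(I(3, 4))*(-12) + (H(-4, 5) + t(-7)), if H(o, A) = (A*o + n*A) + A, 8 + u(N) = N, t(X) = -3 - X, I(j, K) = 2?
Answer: 56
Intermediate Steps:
n = -1 (n = -1/6*6 = -1)
u(N) = -8 + N
H(o, A) = A*o (H(o, A) = (A*o - A) + A = (-A + A*o) + A = A*o)
u(I(3, 4))*(-12) + (H(-4, 5) + t(-7)) = (-8 + 2)*(-12) + (5*(-4) + (-3 - 1*(-7))) = -6*(-12) + (-20 + (-3 + 7)) = 72 + (-20 + 4) = 72 - 16 = 56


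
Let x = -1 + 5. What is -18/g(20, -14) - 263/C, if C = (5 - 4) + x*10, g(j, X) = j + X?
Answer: -386/41 ≈ -9.4146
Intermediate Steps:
x = 4
g(j, X) = X + j
C = 41 (C = (5 - 4) + 4*10 = 1 + 40 = 41)
-18/g(20, -14) - 263/C = -18/(-14 + 20) - 263/41 = -18/6 - 263*1/41 = -18*1/6 - 263/41 = -3 - 263/41 = -386/41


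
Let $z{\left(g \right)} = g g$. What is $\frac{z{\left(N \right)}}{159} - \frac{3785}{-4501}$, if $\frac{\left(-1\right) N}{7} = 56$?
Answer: $\frac{692243479}{715659} \approx 967.28$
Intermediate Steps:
$N = -392$ ($N = \left(-7\right) 56 = -392$)
$z{\left(g \right)} = g^{2}$
$\frac{z{\left(N \right)}}{159} - \frac{3785}{-4501} = \frac{\left(-392\right)^{2}}{159} - \frac{3785}{-4501} = 153664 \cdot \frac{1}{159} - - \frac{3785}{4501} = \frac{153664}{159} + \frac{3785}{4501} = \frac{692243479}{715659}$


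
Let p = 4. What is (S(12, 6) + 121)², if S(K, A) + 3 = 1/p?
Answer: 223729/16 ≈ 13983.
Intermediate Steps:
S(K, A) = -11/4 (S(K, A) = -3 + 1/4 = -3 + ¼ = -11/4)
(S(12, 6) + 121)² = (-11/4 + 121)² = (473/4)² = 223729/16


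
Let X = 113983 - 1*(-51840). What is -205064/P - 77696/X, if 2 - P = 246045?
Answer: 303832056/832644661 ≈ 0.36490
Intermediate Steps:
X = 165823 (X = 113983 + 51840 = 165823)
P = -246043 (P = 2 - 1*246045 = 2 - 246045 = -246043)
-205064/P - 77696/X = -205064/(-246043) - 77696/165823 = -205064*(-1/246043) - 77696*1/165823 = 205064/246043 - 77696/165823 = 303832056/832644661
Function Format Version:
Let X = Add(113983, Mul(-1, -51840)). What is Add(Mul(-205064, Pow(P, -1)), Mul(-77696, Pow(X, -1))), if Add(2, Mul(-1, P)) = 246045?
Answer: Rational(303832056, 832644661) ≈ 0.36490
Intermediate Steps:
X = 165823 (X = Add(113983, 51840) = 165823)
P = -246043 (P = Add(2, Mul(-1, 246045)) = Add(2, -246045) = -246043)
Add(Mul(-205064, Pow(P, -1)), Mul(-77696, Pow(X, -1))) = Add(Mul(-205064, Pow(-246043, -1)), Mul(-77696, Pow(165823, -1))) = Add(Mul(-205064, Rational(-1, 246043)), Mul(-77696, Rational(1, 165823))) = Add(Rational(205064, 246043), Rational(-77696, 165823)) = Rational(303832056, 832644661)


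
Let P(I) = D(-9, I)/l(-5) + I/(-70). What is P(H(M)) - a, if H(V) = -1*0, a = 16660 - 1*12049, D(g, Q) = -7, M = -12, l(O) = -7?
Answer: -4610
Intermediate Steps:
a = 4611 (a = 16660 - 12049 = 4611)
H(V) = 0
P(I) = 1 - I/70 (P(I) = -7/(-7) + I/(-70) = -7*(-1/7) + I*(-1/70) = 1 - I/70)
P(H(M)) - a = (1 - 1/70*0) - 1*4611 = (1 + 0) - 4611 = 1 - 4611 = -4610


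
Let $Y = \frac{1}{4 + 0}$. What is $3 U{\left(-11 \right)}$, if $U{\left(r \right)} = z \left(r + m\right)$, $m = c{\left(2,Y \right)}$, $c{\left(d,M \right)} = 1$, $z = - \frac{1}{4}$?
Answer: $\frac{15}{2} \approx 7.5$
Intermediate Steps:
$z = - \frac{1}{4}$ ($z = \left(-1\right) \frac{1}{4} = - \frac{1}{4} \approx -0.25$)
$Y = \frac{1}{4} \approx 0.25$
$m = 1$
$U{\left(r \right)} = - \frac{1}{4} - \frac{r}{4}$ ($U{\left(r \right)} = - \frac{r + 1}{4} = - \frac{1 + r}{4} = - \frac{1}{4} - \frac{r}{4}$)
$3 U{\left(-11 \right)} = 3 \left(- \frac{1}{4} - - \frac{11}{4}\right) = 3 \left(- \frac{1}{4} + \frac{11}{4}\right) = 3 \cdot \frac{5}{2} = \frac{15}{2}$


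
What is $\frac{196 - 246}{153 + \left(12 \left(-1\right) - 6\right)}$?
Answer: $- \frac{10}{27} \approx -0.37037$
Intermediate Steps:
$\frac{196 - 246}{153 + \left(12 \left(-1\right) - 6\right)} = - \frac{50}{153 - 18} = - \frac{50}{135} = \left(-50\right) \frac{1}{135} = - \frac{10}{27}$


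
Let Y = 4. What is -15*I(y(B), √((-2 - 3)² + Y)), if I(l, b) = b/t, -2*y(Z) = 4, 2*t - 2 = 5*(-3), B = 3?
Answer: 30*√29/13 ≈ 12.427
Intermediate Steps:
t = -13/2 (t = 1 + (5*(-3))/2 = 1 + (½)*(-15) = 1 - 15/2 = -13/2 ≈ -6.5000)
y(Z) = -2 (y(Z) = -½*4 = -2)
I(l, b) = -2*b/13 (I(l, b) = b/(-13/2) = b*(-2/13) = -2*b/13)
-15*I(y(B), √((-2 - 3)² + Y)) = -(-30)*√((-2 - 3)² + 4)/13 = -(-30)*√((-5)² + 4)/13 = -(-30)*√(25 + 4)/13 = -(-30)*√29/13 = 30*√29/13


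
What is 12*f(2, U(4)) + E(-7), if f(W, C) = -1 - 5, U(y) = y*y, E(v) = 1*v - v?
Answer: -72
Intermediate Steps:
E(v) = 0 (E(v) = v - v = 0)
U(y) = y**2
f(W, C) = -6
12*f(2, U(4)) + E(-7) = 12*(-6) + 0 = -72 + 0 = -72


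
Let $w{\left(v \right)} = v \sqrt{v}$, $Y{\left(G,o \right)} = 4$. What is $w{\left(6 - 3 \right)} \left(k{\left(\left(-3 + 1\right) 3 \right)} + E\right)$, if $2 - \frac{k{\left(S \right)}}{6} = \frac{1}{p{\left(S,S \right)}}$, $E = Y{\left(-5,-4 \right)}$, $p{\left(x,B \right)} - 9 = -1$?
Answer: $\frac{183 \sqrt{3}}{4} \approx 79.241$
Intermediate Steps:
$p{\left(x,B \right)} = 8$ ($p{\left(x,B \right)} = 9 - 1 = 8$)
$w{\left(v \right)} = v^{\frac{3}{2}}$
$E = 4$
$k{\left(S \right)} = \frac{45}{4}$ ($k{\left(S \right)} = 12 - \frac{6}{8} = 12 - \frac{3}{4} = \frac{45}{4}$)
$w{\left(6 - 3 \right)} \left(k{\left(\left(-3 + 1\right) 3 \right)} + E\right) = \left(6 - 3\right)^{\frac{3}{2}} \left(\frac{45}{4} + 4\right) = 3^{\frac{3}{2}} \cdot \frac{61}{4} = 3 \sqrt{3} \cdot \frac{61}{4} = \frac{183 \sqrt{3}}{4}$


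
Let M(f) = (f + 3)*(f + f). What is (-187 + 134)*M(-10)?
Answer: -7420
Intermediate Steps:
M(f) = 2*f*(3 + f) (M(f) = (3 + f)*(2*f) = 2*f*(3 + f))
(-187 + 134)*M(-10) = (-187 + 134)*(2*(-10)*(3 - 10)) = -106*(-10)*(-7) = -53*140 = -7420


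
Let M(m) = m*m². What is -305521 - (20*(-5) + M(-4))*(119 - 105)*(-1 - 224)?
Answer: -822121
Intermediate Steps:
M(m) = m³
-305521 - (20*(-5) + M(-4))*(119 - 105)*(-1 - 224) = -305521 - (20*(-5) + (-4)³)*(119 - 105)*(-1 - 224) = -305521 - (-100 - 64)*14*(-225) = -305521 - (-164*14)*(-225) = -305521 - (-2296)*(-225) = -305521 - 1*516600 = -305521 - 516600 = -822121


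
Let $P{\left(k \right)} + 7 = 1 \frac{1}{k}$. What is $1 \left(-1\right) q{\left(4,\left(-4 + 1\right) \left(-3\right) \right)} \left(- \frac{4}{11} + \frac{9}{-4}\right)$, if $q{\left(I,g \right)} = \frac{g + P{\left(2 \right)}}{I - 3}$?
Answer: $\frac{575}{88} \approx 6.5341$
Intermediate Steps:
$P{\left(k \right)} = -7 + \frac{1}{k}$ ($P{\left(k \right)} = -7 + 1 \frac{1}{k} = -7 + \frac{1}{k}$)
$q{\left(I,g \right)} = \frac{- \frac{13}{2} + g}{-3 + I}$ ($q{\left(I,g \right)} = \frac{g - \left(7 - \frac{1}{2}\right)}{I - 3} = \frac{g + \left(-7 + \frac{1}{2}\right)}{-3 + I} = \frac{g - \frac{13}{2}}{-3 + I} = \frac{- \frac{13}{2} + g}{-3 + I}$)
$1 \left(-1\right) q{\left(4,\left(-4 + 1\right) \left(-3\right) \right)} \left(- \frac{4}{11} + \frac{9}{-4}\right) = 1 \left(-1\right) \frac{- \frac{13}{2} + \left(-4 + 1\right) \left(-3\right)}{-3 + 4} \left(- \frac{4}{11} + \frac{9}{-4}\right) = - \frac{- \frac{13}{2} - -9}{1} \left(\left(-4\right) \frac{1}{11} + 9 \left(- \frac{1}{4}\right)\right) = - 1 \left(- \frac{13}{2} + 9\right) \left(- \frac{4}{11} - \frac{9}{4}\right) = - \frac{1 \cdot 5}{2} \left(- \frac{115}{44}\right) = \left(-1\right) \frac{5}{2} \left(- \frac{115}{44}\right) = \left(- \frac{5}{2}\right) \left(- \frac{115}{44}\right) = \frac{575}{88}$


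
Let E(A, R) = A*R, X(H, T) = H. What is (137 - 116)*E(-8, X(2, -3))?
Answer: -336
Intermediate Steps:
(137 - 116)*E(-8, X(2, -3)) = (137 - 116)*(-8*2) = 21*(-16) = -336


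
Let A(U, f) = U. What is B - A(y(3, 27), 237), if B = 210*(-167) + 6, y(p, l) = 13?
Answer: -35077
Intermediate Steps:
B = -35064 (B = -35070 + 6 = -35064)
B - A(y(3, 27), 237) = -35064 - 1*13 = -35064 - 13 = -35077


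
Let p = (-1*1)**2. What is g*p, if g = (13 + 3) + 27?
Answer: 43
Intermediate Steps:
p = 1 (p = (-1)**2 = 1)
g = 43 (g = 16 + 27 = 43)
g*p = 43*1 = 43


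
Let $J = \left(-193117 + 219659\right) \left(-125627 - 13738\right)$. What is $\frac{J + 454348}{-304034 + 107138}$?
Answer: $\frac{1849285741}{98448} \approx 18784.0$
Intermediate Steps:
$J = -3699025830$ ($J = 26542 \left(-139365\right) = -3699025830$)
$\frac{J + 454348}{-304034 + 107138} = \frac{-3699025830 + 454348}{-304034 + 107138} = - \frac{3698571482}{-196896} = \left(-3698571482\right) \left(- \frac{1}{196896}\right) = \frac{1849285741}{98448}$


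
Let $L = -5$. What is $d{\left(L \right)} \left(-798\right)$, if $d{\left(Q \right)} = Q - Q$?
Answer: $0$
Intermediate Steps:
$d{\left(Q \right)} = 0$
$d{\left(L \right)} \left(-798\right) = 0 \left(-798\right) = 0$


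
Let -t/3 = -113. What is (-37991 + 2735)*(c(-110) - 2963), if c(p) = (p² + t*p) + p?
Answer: 996440328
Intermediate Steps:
t = 339 (t = -3*(-113) = 339)
c(p) = p² + 340*p (c(p) = (p² + 339*p) + p = p² + 340*p)
(-37991 + 2735)*(c(-110) - 2963) = (-37991 + 2735)*(-110*(340 - 110) - 2963) = -35256*(-110*230 - 2963) = -35256*(-25300 - 2963) = -35256*(-28263) = 996440328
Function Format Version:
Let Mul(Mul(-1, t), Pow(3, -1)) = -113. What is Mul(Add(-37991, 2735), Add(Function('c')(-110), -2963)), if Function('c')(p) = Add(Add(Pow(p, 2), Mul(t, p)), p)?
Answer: 996440328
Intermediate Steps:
t = 339 (t = Mul(-3, -113) = 339)
Function('c')(p) = Add(Pow(p, 2), Mul(340, p)) (Function('c')(p) = Add(Add(Pow(p, 2), Mul(339, p)), p) = Add(Pow(p, 2), Mul(340, p)))
Mul(Add(-37991, 2735), Add(Function('c')(-110), -2963)) = Mul(Add(-37991, 2735), Add(Mul(-110, Add(340, -110)), -2963)) = Mul(-35256, Add(Mul(-110, 230), -2963)) = Mul(-35256, Add(-25300, -2963)) = Mul(-35256, -28263) = 996440328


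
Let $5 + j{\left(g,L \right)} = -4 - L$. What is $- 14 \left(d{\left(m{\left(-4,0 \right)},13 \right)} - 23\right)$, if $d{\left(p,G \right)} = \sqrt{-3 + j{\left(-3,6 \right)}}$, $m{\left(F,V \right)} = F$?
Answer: $322 - 42 i \sqrt{2} \approx 322.0 - 59.397 i$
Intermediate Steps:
$j{\left(g,L \right)} = -9 - L$ ($j{\left(g,L \right)} = -5 - \left(4 + L\right) = -9 - L$)
$d{\left(p,G \right)} = 3 i \sqrt{2}$ ($d{\left(p,G \right)} = \sqrt{-3 - 15} = \sqrt{-18} = 3 i \sqrt{2}$)
$- 14 \left(d{\left(m{\left(-4,0 \right)},13 \right)} - 23\right) = - 14 \left(3 i \sqrt{2} - 23\right) = - 14 \left(-23 + 3 i \sqrt{2}\right) = 322 - 42 i \sqrt{2}$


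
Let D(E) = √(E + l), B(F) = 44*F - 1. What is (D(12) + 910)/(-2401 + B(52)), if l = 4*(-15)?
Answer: -455/57 - 2*I*√3/57 ≈ -7.9825 - 0.060774*I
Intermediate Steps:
B(F) = -1 + 44*F
l = -60
D(E) = √(-60 + E) (D(E) = √(E - 60) = √(-60 + E))
(D(12) + 910)/(-2401 + B(52)) = (√(-60 + 12) + 910)/(-2401 + (-1 + 44*52)) = (√(-48) + 910)/(-2401 + (-1 + 2288)) = (4*I*√3 + 910)/(-2401 + 2287) = (910 + 4*I*√3)/(-114) = (910 + 4*I*√3)*(-1/114) = -455/57 - 2*I*√3/57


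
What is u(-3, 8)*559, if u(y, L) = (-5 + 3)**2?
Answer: 2236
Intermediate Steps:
u(y, L) = 4 (u(y, L) = (-2)**2 = 4)
u(-3, 8)*559 = 4*559 = 2236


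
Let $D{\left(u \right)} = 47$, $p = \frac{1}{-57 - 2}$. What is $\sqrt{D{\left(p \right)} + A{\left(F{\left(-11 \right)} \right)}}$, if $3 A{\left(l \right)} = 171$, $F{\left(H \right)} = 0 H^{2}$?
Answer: $2 \sqrt{26} \approx 10.198$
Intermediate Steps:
$F{\left(H \right)} = 0$
$p = - \frac{1}{59}$ ($p = \frac{1}{-59} = - \frac{1}{59} \approx -0.016949$)
$A{\left(l \right)} = 57$ ($A{\left(l \right)} = \frac{1}{3} \cdot 171 = 57$)
$\sqrt{D{\left(p \right)} + A{\left(F{\left(-11 \right)} \right)}} = \sqrt{47 + 57} = \sqrt{104} = 2 \sqrt{26}$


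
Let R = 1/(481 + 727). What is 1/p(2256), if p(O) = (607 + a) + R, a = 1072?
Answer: 1208/2028233 ≈ 0.00059559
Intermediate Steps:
R = 1/1208 ≈ 0.00082781
p(O) = 2028233/1208 (p(O) = (607 + 1072) + 1/1208 = 1679 + 1/1208 = 2028233/1208)
1/p(2256) = 1/(2028233/1208) = 1208/2028233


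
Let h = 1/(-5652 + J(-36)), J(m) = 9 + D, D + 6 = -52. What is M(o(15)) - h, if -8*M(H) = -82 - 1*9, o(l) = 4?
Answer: 518799/45608 ≈ 11.375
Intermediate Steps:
D = -58 (D = -6 - 52 = -58)
J(m) = -49 (J(m) = 9 - 58 = -49)
h = -1/5701 (h = 1/(-5652 - 49) = 1/(-5701) = -1/5701 ≈ -0.00017541)
M(H) = 91/8 (M(H) = -(-82 - 1*9)/8 = -(-82 - 9)/8 = -1/8*(-91) = 91/8)
M(o(15)) - h = 91/8 - 1*(-1/5701) = 91/8 + 1/5701 = 518799/45608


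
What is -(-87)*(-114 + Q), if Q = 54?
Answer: -5220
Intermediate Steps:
-(-87)*(-114 + Q) = -(-87)*(-114 + 54) = -(-87)*(-60) = -1*5220 = -5220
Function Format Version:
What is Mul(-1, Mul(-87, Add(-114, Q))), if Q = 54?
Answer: -5220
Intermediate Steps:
Mul(-1, Mul(-87, Add(-114, Q))) = Mul(-1, Mul(-87, Add(-114, 54))) = Mul(-1, Mul(-87, -60)) = Mul(-1, 5220) = -5220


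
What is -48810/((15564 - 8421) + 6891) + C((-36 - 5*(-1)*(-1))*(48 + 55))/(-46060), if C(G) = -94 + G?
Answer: -364600637/107734340 ≈ -3.3843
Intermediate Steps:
-48810/((15564 - 8421) + 6891) + C((-36 - 5*(-1)*(-1))*(48 + 55))/(-46060) = -48810/((15564 - 8421) + 6891) + (-94 + (-36 - 5*(-1)*(-1))*(48 + 55))/(-46060) = -48810/(7143 + 6891) + (-94 + (-36 + 5*(-1))*103)*(-1/46060) = -48810/14034 + (-94 + (-36 - 5)*103)*(-1/46060) = -48810*1/14034 + (-94 - 41*103)*(-1/46060) = -8135/2339 + (-94 - 4223)*(-1/46060) = -8135/2339 - 4317*(-1/46060) = -8135/2339 + 4317/46060 = -364600637/107734340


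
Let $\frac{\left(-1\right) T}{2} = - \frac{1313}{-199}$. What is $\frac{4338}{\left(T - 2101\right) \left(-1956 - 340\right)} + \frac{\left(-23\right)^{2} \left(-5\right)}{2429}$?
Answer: $- \frac{26050330649}{23942618300} \approx -1.088$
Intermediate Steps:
$T = - \frac{2626}{199}$ ($T = - 2 \left(- \frac{1313}{-199}\right) = - 2 \left(\left(-1313\right) \left(- \frac{1}{199}\right)\right) = \left(-2\right) \frac{1313}{199} = - \frac{2626}{199} \approx -13.196$)
$\frac{4338}{\left(T - 2101\right) \left(-1956 - 340\right)} + \frac{\left(-23\right)^{2} \left(-5\right)}{2429} = \frac{4338}{\left(- \frac{2626}{199} - 2101\right) \left(-1956 - 340\right)} + \frac{\left(-23\right)^{2} \left(-5\right)}{2429} = \frac{4338}{\left(- \frac{420725}{199}\right) \left(-2296\right)} + 529 \left(-5\right) \frac{1}{2429} = \frac{4338}{\frac{965984600}{199}} - \frac{2645}{2429} = 4338 \cdot \frac{199}{965984600} - \frac{2645}{2429} = \frac{431631}{482992300} - \frac{2645}{2429} = - \frac{26050330649}{23942618300}$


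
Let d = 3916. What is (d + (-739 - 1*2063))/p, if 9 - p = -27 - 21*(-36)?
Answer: -557/360 ≈ -1.5472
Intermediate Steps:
p = -720 (p = 9 - (-27 - 21*(-36)) = 9 - (-27 + 756) = 9 - 1*729 = 9 - 729 = -720)
(d + (-739 - 1*2063))/p = (3916 + (-739 - 1*2063))/(-720) = (3916 + (-739 - 2063))*(-1/720) = (3916 - 2802)*(-1/720) = 1114*(-1/720) = -557/360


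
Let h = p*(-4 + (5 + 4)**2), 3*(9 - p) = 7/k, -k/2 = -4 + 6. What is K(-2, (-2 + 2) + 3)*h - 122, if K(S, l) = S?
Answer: -9587/6 ≈ -1597.8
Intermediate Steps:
k = -4 (k = -2*(-4 + 6) = -2*2 = -4)
p = 115/12 (p = 9 - 7/(3*(-4)) = 9 - 7*(-1)/(3*4) = 9 - 1/3*(-7/4) = 9 + 7/12 = 115/12 ≈ 9.5833)
h = 8855/12 (h = 115*(-4 + (5 + 4)**2)/12 = 115*(-4 + 9**2)/12 = 115*(-4 + 81)/12 = (115/12)*77 = 8855/12 ≈ 737.92)
K(-2, (-2 + 2) + 3)*h - 122 = -2*8855/12 - 122 = -8855/6 - 122 = -9587/6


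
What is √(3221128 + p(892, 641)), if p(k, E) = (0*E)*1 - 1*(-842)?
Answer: √3221970 ≈ 1795.0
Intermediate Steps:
p(k, E) = 842 (p(k, E) = 0*1 + 842 = 0 + 842 = 842)
√(3221128 + p(892, 641)) = √(3221128 + 842) = √3221970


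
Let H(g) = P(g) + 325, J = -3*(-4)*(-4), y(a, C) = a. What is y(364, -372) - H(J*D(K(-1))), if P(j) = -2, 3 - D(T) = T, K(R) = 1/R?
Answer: 41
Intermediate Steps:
K(R) = 1/R
D(T) = 3 - T
J = -48 (J = 12*(-4) = -48)
H(g) = 323 (H(g) = -2 + 325 = 323)
y(364, -372) - H(J*D(K(-1))) = 364 - 1*323 = 364 - 323 = 41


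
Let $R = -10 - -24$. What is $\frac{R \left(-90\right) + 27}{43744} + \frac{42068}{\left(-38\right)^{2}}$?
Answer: $\frac{459610535}{15791584} \approx 29.105$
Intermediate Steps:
$R = 14$ ($R = -10 + 24 = 14$)
$\frac{R \left(-90\right) + 27}{43744} + \frac{42068}{\left(-38\right)^{2}} = \frac{14 \left(-90\right) + 27}{43744} + \frac{42068}{\left(-38\right)^{2}} = \left(-1260 + 27\right) \frac{1}{43744} + \frac{42068}{1444} = \left(-1233\right) \frac{1}{43744} + 42068 \cdot \frac{1}{1444} = - \frac{1233}{43744} + \frac{10517}{361} = \frac{459610535}{15791584}$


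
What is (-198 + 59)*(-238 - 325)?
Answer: 78257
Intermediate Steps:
(-198 + 59)*(-238 - 325) = -139*(-563) = 78257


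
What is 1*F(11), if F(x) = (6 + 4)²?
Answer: 100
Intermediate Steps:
F(x) = 100 (F(x) = 10² = 100)
1*F(11) = 1*100 = 100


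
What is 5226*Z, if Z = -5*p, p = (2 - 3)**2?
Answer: -26130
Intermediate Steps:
p = 1 (p = (-1)**2 = 1)
Z = -5 (Z = -5*1 = -5)
5226*Z = 5226*(-5) = -26130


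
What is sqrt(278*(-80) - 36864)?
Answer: 4*I*sqrt(3694) ≈ 243.11*I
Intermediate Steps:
sqrt(278*(-80) - 36864) = sqrt(-22240 - 36864) = sqrt(-59104) = 4*I*sqrt(3694)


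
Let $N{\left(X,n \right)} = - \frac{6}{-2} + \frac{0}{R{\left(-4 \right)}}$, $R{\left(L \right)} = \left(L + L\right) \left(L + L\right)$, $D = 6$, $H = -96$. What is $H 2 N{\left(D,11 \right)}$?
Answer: $-576$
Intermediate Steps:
$R{\left(L \right)} = 4 L^{2}$ ($R{\left(L \right)} = 2 L 2 L = 4 L^{2}$)
$N{\left(X,n \right)} = 3$ ($N{\left(X,n \right)} = - \frac{6}{-2} + \frac{0}{4 \left(-4\right)^{2}} = \left(-6\right) \left(- \frac{1}{2}\right) + \frac{0}{4 \cdot 16} = 3 + \frac{0}{64} = 3 + 0 \cdot \frac{1}{64} = 3 + 0 = 3$)
$H 2 N{\left(D,11 \right)} = \left(-96\right) 2 \cdot 3 = \left(-192\right) 3 = -576$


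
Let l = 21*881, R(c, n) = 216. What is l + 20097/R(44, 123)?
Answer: 446257/24 ≈ 18594.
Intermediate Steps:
l = 18501
l + 20097/R(44, 123) = 18501 + 20097/216 = 18501 + 20097*(1/216) = 18501 + 2233/24 = 446257/24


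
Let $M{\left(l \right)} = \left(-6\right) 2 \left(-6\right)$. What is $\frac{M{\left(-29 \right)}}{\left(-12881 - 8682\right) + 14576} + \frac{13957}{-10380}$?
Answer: $- \frac{32754973}{24175020} \approx -1.3549$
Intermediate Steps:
$M{\left(l \right)} = 72$ ($M{\left(l \right)} = \left(-12\right) \left(-6\right) = 72$)
$\frac{M{\left(-29 \right)}}{\left(-12881 - 8682\right) + 14576} + \frac{13957}{-10380} = \frac{72}{\left(-12881 - 8682\right) + 14576} + \frac{13957}{-10380} = \frac{72}{-21563 + 14576} + 13957 \left(- \frac{1}{10380}\right) = \frac{72}{-6987} - \frac{13957}{10380} = 72 \left(- \frac{1}{6987}\right) - \frac{13957}{10380} = - \frac{24}{2329} - \frac{13957}{10380} = - \frac{32754973}{24175020}$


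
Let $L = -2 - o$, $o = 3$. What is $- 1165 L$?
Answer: $5825$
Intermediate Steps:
$L = -5$ ($L = -2 - 3 = -5$)
$- 1165 L = \left(-1165\right) \left(-5\right) = 5825$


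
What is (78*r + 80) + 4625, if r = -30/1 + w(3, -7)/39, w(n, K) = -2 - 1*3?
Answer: 2355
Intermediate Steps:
w(n, K) = -5 (w(n, K) = -2 - 3 = -5)
r = -1175/39 (r = -30/1 - 5/39 = -30*1 - 5*1/39 = -30 - 5/39 = -1175/39 ≈ -30.128)
(78*r + 80) + 4625 = (78*(-1175/39) + 80) + 4625 = (-2350 + 80) + 4625 = -2270 + 4625 = 2355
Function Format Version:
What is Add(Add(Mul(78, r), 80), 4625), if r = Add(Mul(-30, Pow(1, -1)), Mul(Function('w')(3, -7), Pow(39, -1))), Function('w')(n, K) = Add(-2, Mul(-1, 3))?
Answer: 2355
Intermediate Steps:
Function('w')(n, K) = -5 (Function('w')(n, K) = Add(-2, -3) = -5)
r = Rational(-1175, 39) (r = Add(Mul(-30, Pow(1, -1)), Mul(-5, Pow(39, -1))) = Add(Mul(-30, 1), Mul(-5, Rational(1, 39))) = Add(-30, Rational(-5, 39)) = Rational(-1175, 39) ≈ -30.128)
Add(Add(Mul(78, r), 80), 4625) = Add(Add(Mul(78, Rational(-1175, 39)), 80), 4625) = Add(Add(-2350, 80), 4625) = Add(-2270, 4625) = 2355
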